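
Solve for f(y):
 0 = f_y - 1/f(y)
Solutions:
 f(y) = -sqrt(C1 + 2*y)
 f(y) = sqrt(C1 + 2*y)


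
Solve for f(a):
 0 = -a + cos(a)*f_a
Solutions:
 f(a) = C1 + Integral(a/cos(a), a)


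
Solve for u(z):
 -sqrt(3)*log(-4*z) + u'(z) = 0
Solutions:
 u(z) = C1 + sqrt(3)*z*log(-z) + sqrt(3)*z*(-1 + 2*log(2))


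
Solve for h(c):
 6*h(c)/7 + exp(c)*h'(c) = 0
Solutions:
 h(c) = C1*exp(6*exp(-c)/7)


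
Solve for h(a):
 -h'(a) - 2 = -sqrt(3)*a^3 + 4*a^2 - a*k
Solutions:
 h(a) = C1 + sqrt(3)*a^4/4 - 4*a^3/3 + a^2*k/2 - 2*a


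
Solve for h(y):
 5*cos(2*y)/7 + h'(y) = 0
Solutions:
 h(y) = C1 - 5*sin(2*y)/14


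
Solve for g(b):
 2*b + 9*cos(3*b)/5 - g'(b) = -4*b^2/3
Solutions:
 g(b) = C1 + 4*b^3/9 + b^2 + 3*sin(3*b)/5


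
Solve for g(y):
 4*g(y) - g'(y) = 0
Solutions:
 g(y) = C1*exp(4*y)


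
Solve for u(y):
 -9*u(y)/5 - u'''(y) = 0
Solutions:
 u(y) = C3*exp(-15^(2/3)*y/5) + (C1*sin(3*3^(1/6)*5^(2/3)*y/10) + C2*cos(3*3^(1/6)*5^(2/3)*y/10))*exp(15^(2/3)*y/10)


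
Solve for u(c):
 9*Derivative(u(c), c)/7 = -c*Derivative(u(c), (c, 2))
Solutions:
 u(c) = C1 + C2/c^(2/7)


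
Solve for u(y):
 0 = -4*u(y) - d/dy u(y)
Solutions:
 u(y) = C1*exp(-4*y)


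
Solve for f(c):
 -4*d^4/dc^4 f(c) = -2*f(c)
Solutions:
 f(c) = C1*exp(-2^(3/4)*c/2) + C2*exp(2^(3/4)*c/2) + C3*sin(2^(3/4)*c/2) + C4*cos(2^(3/4)*c/2)


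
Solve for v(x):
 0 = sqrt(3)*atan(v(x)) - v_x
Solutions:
 Integral(1/atan(_y), (_y, v(x))) = C1 + sqrt(3)*x


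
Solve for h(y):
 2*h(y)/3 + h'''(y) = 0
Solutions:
 h(y) = C3*exp(-2^(1/3)*3^(2/3)*y/3) + (C1*sin(2^(1/3)*3^(1/6)*y/2) + C2*cos(2^(1/3)*3^(1/6)*y/2))*exp(2^(1/3)*3^(2/3)*y/6)


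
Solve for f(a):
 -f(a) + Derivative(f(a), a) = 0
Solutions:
 f(a) = C1*exp(a)


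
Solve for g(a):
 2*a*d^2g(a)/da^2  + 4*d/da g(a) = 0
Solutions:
 g(a) = C1 + C2/a


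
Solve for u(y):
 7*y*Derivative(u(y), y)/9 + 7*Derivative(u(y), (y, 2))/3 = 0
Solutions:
 u(y) = C1 + C2*erf(sqrt(6)*y/6)


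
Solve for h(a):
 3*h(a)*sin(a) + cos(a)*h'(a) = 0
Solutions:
 h(a) = C1*cos(a)^3


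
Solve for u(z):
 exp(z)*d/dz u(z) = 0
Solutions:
 u(z) = C1


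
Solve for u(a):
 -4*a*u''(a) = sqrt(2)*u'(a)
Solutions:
 u(a) = C1 + C2*a^(1 - sqrt(2)/4)


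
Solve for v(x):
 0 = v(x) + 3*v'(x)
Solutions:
 v(x) = C1*exp(-x/3)


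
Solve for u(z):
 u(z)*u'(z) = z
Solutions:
 u(z) = -sqrt(C1 + z^2)
 u(z) = sqrt(C1 + z^2)


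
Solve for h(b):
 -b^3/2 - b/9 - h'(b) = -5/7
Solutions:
 h(b) = C1 - b^4/8 - b^2/18 + 5*b/7


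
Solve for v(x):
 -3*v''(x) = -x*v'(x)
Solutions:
 v(x) = C1 + C2*erfi(sqrt(6)*x/6)


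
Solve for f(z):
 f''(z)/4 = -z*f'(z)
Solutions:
 f(z) = C1 + C2*erf(sqrt(2)*z)


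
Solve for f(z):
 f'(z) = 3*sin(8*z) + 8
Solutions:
 f(z) = C1 + 8*z - 3*cos(8*z)/8


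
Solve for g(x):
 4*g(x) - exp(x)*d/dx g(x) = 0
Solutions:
 g(x) = C1*exp(-4*exp(-x))


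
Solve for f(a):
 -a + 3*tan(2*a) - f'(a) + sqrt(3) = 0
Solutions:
 f(a) = C1 - a^2/2 + sqrt(3)*a - 3*log(cos(2*a))/2


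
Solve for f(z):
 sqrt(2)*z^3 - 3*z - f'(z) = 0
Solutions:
 f(z) = C1 + sqrt(2)*z^4/4 - 3*z^2/2


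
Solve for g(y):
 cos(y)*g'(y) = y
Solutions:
 g(y) = C1 + Integral(y/cos(y), y)


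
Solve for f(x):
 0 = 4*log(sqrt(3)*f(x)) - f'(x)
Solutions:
 -Integral(1/(2*log(_y) + log(3)), (_y, f(x)))/2 = C1 - x


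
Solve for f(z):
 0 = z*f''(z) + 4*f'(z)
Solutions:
 f(z) = C1 + C2/z^3


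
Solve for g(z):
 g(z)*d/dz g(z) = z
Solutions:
 g(z) = -sqrt(C1 + z^2)
 g(z) = sqrt(C1 + z^2)


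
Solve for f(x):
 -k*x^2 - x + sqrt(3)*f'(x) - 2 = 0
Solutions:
 f(x) = C1 + sqrt(3)*k*x^3/9 + sqrt(3)*x^2/6 + 2*sqrt(3)*x/3


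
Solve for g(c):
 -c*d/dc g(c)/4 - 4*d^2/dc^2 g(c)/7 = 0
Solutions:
 g(c) = C1 + C2*erf(sqrt(14)*c/8)


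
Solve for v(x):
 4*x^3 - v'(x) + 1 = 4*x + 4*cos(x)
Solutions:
 v(x) = C1 + x^4 - 2*x^2 + x - 4*sin(x)


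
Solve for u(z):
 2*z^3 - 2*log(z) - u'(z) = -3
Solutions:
 u(z) = C1 + z^4/2 - 2*z*log(z) + 5*z


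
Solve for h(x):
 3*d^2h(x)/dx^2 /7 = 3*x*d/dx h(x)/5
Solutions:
 h(x) = C1 + C2*erfi(sqrt(70)*x/10)


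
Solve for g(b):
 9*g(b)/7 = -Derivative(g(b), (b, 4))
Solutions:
 g(b) = (C1*sin(sqrt(6)*7^(3/4)*b/14) + C2*cos(sqrt(6)*7^(3/4)*b/14))*exp(-sqrt(6)*7^(3/4)*b/14) + (C3*sin(sqrt(6)*7^(3/4)*b/14) + C4*cos(sqrt(6)*7^(3/4)*b/14))*exp(sqrt(6)*7^(3/4)*b/14)


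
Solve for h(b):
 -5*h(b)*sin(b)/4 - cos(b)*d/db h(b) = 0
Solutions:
 h(b) = C1*cos(b)^(5/4)


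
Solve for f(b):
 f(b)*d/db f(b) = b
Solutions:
 f(b) = -sqrt(C1 + b^2)
 f(b) = sqrt(C1 + b^2)


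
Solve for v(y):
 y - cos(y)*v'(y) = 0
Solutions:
 v(y) = C1 + Integral(y/cos(y), y)


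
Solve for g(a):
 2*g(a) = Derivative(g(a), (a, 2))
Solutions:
 g(a) = C1*exp(-sqrt(2)*a) + C2*exp(sqrt(2)*a)


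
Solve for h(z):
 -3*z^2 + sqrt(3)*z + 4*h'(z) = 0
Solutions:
 h(z) = C1 + z^3/4 - sqrt(3)*z^2/8


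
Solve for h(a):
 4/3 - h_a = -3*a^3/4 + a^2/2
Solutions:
 h(a) = C1 + 3*a^4/16 - a^3/6 + 4*a/3


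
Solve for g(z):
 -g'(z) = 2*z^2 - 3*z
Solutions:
 g(z) = C1 - 2*z^3/3 + 3*z^2/2


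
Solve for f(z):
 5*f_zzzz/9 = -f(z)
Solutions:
 f(z) = (C1*sin(5^(3/4)*sqrt(6)*z/10) + C2*cos(5^(3/4)*sqrt(6)*z/10))*exp(-5^(3/4)*sqrt(6)*z/10) + (C3*sin(5^(3/4)*sqrt(6)*z/10) + C4*cos(5^(3/4)*sqrt(6)*z/10))*exp(5^(3/4)*sqrt(6)*z/10)


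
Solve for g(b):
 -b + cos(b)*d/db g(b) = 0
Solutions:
 g(b) = C1 + Integral(b/cos(b), b)


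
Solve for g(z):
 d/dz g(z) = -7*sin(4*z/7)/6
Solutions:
 g(z) = C1 + 49*cos(4*z/7)/24


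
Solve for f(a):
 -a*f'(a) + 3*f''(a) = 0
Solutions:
 f(a) = C1 + C2*erfi(sqrt(6)*a/6)


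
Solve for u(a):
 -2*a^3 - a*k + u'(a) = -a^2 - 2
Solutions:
 u(a) = C1 + a^4/2 - a^3/3 + a^2*k/2 - 2*a


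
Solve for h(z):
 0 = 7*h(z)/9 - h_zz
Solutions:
 h(z) = C1*exp(-sqrt(7)*z/3) + C2*exp(sqrt(7)*z/3)


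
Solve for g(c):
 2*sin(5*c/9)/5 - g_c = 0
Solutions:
 g(c) = C1 - 18*cos(5*c/9)/25


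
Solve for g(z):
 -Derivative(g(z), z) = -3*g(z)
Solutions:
 g(z) = C1*exp(3*z)


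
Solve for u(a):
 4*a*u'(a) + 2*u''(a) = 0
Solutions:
 u(a) = C1 + C2*erf(a)


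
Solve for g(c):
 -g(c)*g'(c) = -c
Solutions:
 g(c) = -sqrt(C1 + c^2)
 g(c) = sqrt(C1 + c^2)


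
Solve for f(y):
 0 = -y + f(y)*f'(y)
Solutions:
 f(y) = -sqrt(C1 + y^2)
 f(y) = sqrt(C1 + y^2)


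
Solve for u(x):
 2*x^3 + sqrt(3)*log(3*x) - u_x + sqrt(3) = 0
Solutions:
 u(x) = C1 + x^4/2 + sqrt(3)*x*log(x) + sqrt(3)*x*log(3)


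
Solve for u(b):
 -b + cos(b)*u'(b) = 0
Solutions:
 u(b) = C1 + Integral(b/cos(b), b)


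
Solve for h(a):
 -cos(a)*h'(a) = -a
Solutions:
 h(a) = C1 + Integral(a/cos(a), a)


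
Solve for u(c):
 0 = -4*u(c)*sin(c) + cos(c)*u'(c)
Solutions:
 u(c) = C1/cos(c)^4


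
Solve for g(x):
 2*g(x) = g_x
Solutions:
 g(x) = C1*exp(2*x)


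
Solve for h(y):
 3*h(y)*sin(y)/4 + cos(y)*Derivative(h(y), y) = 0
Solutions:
 h(y) = C1*cos(y)^(3/4)


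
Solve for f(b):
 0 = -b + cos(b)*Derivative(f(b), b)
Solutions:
 f(b) = C1 + Integral(b/cos(b), b)


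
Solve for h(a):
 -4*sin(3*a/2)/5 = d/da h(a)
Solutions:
 h(a) = C1 + 8*cos(3*a/2)/15


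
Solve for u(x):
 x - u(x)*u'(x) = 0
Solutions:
 u(x) = -sqrt(C1 + x^2)
 u(x) = sqrt(C1 + x^2)


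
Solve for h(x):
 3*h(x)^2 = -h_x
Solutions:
 h(x) = 1/(C1 + 3*x)


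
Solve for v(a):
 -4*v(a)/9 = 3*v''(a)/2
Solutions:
 v(a) = C1*sin(2*sqrt(6)*a/9) + C2*cos(2*sqrt(6)*a/9)


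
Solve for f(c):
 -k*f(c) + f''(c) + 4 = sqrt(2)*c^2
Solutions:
 f(c) = C1*exp(-c*sqrt(k)) + C2*exp(c*sqrt(k)) - sqrt(2)*c^2/k + 4/k - 2*sqrt(2)/k^2


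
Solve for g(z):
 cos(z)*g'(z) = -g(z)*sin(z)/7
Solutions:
 g(z) = C1*cos(z)^(1/7)


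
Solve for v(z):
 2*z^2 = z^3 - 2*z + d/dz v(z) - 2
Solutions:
 v(z) = C1 - z^4/4 + 2*z^3/3 + z^2 + 2*z


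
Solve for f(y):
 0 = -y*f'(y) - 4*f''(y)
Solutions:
 f(y) = C1 + C2*erf(sqrt(2)*y/4)


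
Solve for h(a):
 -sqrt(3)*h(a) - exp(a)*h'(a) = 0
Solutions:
 h(a) = C1*exp(sqrt(3)*exp(-a))


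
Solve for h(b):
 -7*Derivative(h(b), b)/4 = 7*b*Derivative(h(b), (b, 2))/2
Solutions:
 h(b) = C1 + C2*sqrt(b)


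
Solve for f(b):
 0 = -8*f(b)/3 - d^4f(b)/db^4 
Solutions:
 f(b) = (C1*sin(2^(1/4)*3^(3/4)*b/3) + C2*cos(2^(1/4)*3^(3/4)*b/3))*exp(-2^(1/4)*3^(3/4)*b/3) + (C3*sin(2^(1/4)*3^(3/4)*b/3) + C4*cos(2^(1/4)*3^(3/4)*b/3))*exp(2^(1/4)*3^(3/4)*b/3)


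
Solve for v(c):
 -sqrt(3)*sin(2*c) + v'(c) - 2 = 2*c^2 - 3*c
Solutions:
 v(c) = C1 + 2*c^3/3 - 3*c^2/2 + 2*c - sqrt(3)*cos(2*c)/2


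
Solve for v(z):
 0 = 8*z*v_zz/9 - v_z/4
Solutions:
 v(z) = C1 + C2*z^(41/32)


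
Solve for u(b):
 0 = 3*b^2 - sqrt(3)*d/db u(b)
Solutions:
 u(b) = C1 + sqrt(3)*b^3/3


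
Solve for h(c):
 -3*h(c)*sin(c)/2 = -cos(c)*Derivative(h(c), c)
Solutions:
 h(c) = C1/cos(c)^(3/2)


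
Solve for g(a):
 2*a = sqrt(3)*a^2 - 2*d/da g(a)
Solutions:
 g(a) = C1 + sqrt(3)*a^3/6 - a^2/2


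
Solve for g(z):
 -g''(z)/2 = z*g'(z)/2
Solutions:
 g(z) = C1 + C2*erf(sqrt(2)*z/2)


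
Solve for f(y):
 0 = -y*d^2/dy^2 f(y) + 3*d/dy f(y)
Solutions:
 f(y) = C1 + C2*y^4


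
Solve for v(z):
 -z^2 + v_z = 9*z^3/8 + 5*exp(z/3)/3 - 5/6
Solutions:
 v(z) = C1 + 9*z^4/32 + z^3/3 - 5*z/6 + 5*exp(z/3)


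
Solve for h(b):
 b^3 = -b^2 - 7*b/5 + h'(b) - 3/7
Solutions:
 h(b) = C1 + b^4/4 + b^3/3 + 7*b^2/10 + 3*b/7


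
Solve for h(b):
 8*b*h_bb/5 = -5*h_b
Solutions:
 h(b) = C1 + C2/b^(17/8)


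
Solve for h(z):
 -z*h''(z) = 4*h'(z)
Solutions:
 h(z) = C1 + C2/z^3


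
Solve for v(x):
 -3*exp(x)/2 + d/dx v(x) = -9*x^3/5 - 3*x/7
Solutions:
 v(x) = C1 - 9*x^4/20 - 3*x^2/14 + 3*exp(x)/2


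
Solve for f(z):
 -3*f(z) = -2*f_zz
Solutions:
 f(z) = C1*exp(-sqrt(6)*z/2) + C2*exp(sqrt(6)*z/2)


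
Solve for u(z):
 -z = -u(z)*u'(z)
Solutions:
 u(z) = -sqrt(C1 + z^2)
 u(z) = sqrt(C1 + z^2)


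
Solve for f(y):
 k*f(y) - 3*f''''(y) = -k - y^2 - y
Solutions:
 f(y) = C1*exp(-3^(3/4)*k^(1/4)*y/3) + C2*exp(3^(3/4)*k^(1/4)*y/3) + C3*exp(-3^(3/4)*I*k^(1/4)*y/3) + C4*exp(3^(3/4)*I*k^(1/4)*y/3) - 1 - y^2/k - y/k


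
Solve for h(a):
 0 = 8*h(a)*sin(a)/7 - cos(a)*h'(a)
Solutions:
 h(a) = C1/cos(a)^(8/7)


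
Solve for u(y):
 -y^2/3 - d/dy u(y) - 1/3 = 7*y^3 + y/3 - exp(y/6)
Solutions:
 u(y) = C1 - 7*y^4/4 - y^3/9 - y^2/6 - y/3 + 6*exp(y/6)


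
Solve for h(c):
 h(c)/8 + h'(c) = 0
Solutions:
 h(c) = C1*exp(-c/8)


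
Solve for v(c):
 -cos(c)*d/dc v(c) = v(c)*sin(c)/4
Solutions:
 v(c) = C1*cos(c)^(1/4)


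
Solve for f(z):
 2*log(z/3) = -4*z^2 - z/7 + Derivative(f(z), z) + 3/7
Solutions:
 f(z) = C1 + 4*z^3/3 + z^2/14 + 2*z*log(z) - 17*z/7 - 2*z*log(3)


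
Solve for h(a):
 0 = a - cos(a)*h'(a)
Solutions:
 h(a) = C1 + Integral(a/cos(a), a)


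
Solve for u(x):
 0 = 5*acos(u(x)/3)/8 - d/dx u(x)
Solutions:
 Integral(1/acos(_y/3), (_y, u(x))) = C1 + 5*x/8


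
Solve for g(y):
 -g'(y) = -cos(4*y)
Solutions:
 g(y) = C1 + sin(4*y)/4


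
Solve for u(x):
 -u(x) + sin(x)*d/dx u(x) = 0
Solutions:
 u(x) = C1*sqrt(cos(x) - 1)/sqrt(cos(x) + 1)


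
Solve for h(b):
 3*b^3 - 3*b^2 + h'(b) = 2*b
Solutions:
 h(b) = C1 - 3*b^4/4 + b^3 + b^2


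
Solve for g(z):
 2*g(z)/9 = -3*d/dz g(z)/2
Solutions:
 g(z) = C1*exp(-4*z/27)


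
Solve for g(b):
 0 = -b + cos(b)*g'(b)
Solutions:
 g(b) = C1 + Integral(b/cos(b), b)


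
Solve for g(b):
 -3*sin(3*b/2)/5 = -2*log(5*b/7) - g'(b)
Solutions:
 g(b) = C1 - 2*b*log(b) - 2*b*log(5) + 2*b + 2*b*log(7) - 2*cos(3*b/2)/5


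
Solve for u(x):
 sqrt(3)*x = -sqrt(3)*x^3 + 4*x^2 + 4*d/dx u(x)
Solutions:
 u(x) = C1 + sqrt(3)*x^4/16 - x^3/3 + sqrt(3)*x^2/8


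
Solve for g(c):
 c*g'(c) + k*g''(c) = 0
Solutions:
 g(c) = C1 + C2*sqrt(k)*erf(sqrt(2)*c*sqrt(1/k)/2)


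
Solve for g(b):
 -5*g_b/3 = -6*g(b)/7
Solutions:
 g(b) = C1*exp(18*b/35)


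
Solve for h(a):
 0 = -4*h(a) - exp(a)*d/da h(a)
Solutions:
 h(a) = C1*exp(4*exp(-a))


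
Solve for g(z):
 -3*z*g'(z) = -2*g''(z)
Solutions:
 g(z) = C1 + C2*erfi(sqrt(3)*z/2)


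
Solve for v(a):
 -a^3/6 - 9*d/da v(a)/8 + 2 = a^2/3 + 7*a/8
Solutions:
 v(a) = C1 - a^4/27 - 8*a^3/81 - 7*a^2/18 + 16*a/9


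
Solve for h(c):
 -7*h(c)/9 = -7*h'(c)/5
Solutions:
 h(c) = C1*exp(5*c/9)


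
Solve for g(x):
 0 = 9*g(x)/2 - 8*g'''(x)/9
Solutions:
 g(x) = C3*exp(3*2^(2/3)*3^(1/3)*x/4) + (C1*sin(3*2^(2/3)*3^(5/6)*x/8) + C2*cos(3*2^(2/3)*3^(5/6)*x/8))*exp(-3*2^(2/3)*3^(1/3)*x/8)


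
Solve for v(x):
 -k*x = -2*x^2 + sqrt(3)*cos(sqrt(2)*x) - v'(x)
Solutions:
 v(x) = C1 + k*x^2/2 - 2*x^3/3 + sqrt(6)*sin(sqrt(2)*x)/2


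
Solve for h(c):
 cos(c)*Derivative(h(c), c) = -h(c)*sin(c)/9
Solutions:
 h(c) = C1*cos(c)^(1/9)


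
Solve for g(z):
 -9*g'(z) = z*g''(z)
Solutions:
 g(z) = C1 + C2/z^8


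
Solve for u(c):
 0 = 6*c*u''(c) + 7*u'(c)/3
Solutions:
 u(c) = C1 + C2*c^(11/18)


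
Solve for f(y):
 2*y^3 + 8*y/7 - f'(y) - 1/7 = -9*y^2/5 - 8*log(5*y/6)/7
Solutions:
 f(y) = C1 + y^4/2 + 3*y^3/5 + 4*y^2/7 + 8*y*log(y)/7 - 8*y*log(6)/7 - 9*y/7 + 8*y*log(5)/7


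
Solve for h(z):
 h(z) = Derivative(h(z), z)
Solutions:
 h(z) = C1*exp(z)


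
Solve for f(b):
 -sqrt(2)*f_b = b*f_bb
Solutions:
 f(b) = C1 + C2*b^(1 - sqrt(2))


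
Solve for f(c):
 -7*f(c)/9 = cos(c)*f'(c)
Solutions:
 f(c) = C1*(sin(c) - 1)^(7/18)/(sin(c) + 1)^(7/18)


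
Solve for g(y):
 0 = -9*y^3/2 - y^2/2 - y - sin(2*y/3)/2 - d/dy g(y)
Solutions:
 g(y) = C1 - 9*y^4/8 - y^3/6 - y^2/2 + 3*cos(2*y/3)/4


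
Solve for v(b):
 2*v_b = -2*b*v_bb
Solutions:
 v(b) = C1 + C2*log(b)


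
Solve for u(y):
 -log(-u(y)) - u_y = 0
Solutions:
 -li(-u(y)) = C1 - y


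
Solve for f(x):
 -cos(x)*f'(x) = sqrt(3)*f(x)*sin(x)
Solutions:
 f(x) = C1*cos(x)^(sqrt(3))


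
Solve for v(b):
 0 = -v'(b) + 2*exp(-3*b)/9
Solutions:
 v(b) = C1 - 2*exp(-3*b)/27


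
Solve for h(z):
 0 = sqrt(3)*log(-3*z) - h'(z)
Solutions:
 h(z) = C1 + sqrt(3)*z*log(-z) + sqrt(3)*z*(-1 + log(3))


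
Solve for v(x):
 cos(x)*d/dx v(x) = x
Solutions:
 v(x) = C1 + Integral(x/cos(x), x)


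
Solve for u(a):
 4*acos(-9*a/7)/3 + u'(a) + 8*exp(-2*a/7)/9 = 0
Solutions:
 u(a) = C1 - 4*a*acos(-9*a/7)/3 - 4*sqrt(49 - 81*a^2)/27 + 28*exp(-2*a/7)/9


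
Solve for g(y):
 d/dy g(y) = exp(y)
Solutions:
 g(y) = C1 + exp(y)


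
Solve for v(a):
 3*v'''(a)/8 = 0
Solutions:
 v(a) = C1 + C2*a + C3*a^2


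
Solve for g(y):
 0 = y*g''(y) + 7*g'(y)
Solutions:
 g(y) = C1 + C2/y^6


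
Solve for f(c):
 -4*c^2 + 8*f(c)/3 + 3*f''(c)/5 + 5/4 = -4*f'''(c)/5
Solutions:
 f(c) = C1*exp(c*(-6 + 3*3^(1/3)/(8*sqrt(1630) + 323)^(1/3) + 3^(2/3)*(8*sqrt(1630) + 323)^(1/3))/24)*sin(3^(1/6)*c*(-(8*sqrt(1630) + 323)^(1/3) + 3^(2/3)/(8*sqrt(1630) + 323)^(1/3))/8) + C2*exp(c*(-6 + 3*3^(1/3)/(8*sqrt(1630) + 323)^(1/3) + 3^(2/3)*(8*sqrt(1630) + 323)^(1/3))/24)*cos(3^(1/6)*c*(-(8*sqrt(1630) + 323)^(1/3) + 3^(2/3)/(8*sqrt(1630) + 323)^(1/3))/8) + C3*exp(-c*(3*3^(1/3)/(8*sqrt(1630) + 323)^(1/3) + 3 + 3^(2/3)*(8*sqrt(1630) + 323)^(1/3))/12) + 3*c^2/2 - 183/160


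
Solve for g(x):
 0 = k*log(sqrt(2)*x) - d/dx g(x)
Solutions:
 g(x) = C1 + k*x*log(x) - k*x + k*x*log(2)/2


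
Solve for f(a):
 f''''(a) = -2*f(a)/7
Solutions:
 f(a) = (C1*sin(14^(3/4)*a/14) + C2*cos(14^(3/4)*a/14))*exp(-14^(3/4)*a/14) + (C3*sin(14^(3/4)*a/14) + C4*cos(14^(3/4)*a/14))*exp(14^(3/4)*a/14)


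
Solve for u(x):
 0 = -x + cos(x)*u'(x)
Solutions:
 u(x) = C1 + Integral(x/cos(x), x)


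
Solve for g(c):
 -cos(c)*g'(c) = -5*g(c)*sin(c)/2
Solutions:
 g(c) = C1/cos(c)^(5/2)


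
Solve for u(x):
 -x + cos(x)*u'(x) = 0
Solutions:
 u(x) = C1 + Integral(x/cos(x), x)


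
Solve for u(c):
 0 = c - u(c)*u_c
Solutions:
 u(c) = -sqrt(C1 + c^2)
 u(c) = sqrt(C1 + c^2)


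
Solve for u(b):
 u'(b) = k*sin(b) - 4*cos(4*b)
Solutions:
 u(b) = C1 - k*cos(b) - sin(4*b)


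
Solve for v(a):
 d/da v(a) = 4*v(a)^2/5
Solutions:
 v(a) = -5/(C1 + 4*a)


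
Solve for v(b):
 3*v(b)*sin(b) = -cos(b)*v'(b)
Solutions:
 v(b) = C1*cos(b)^3


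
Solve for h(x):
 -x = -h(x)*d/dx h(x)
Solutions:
 h(x) = -sqrt(C1 + x^2)
 h(x) = sqrt(C1 + x^2)


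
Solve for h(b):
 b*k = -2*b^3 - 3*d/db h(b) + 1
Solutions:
 h(b) = C1 - b^4/6 - b^2*k/6 + b/3


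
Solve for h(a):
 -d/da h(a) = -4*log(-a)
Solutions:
 h(a) = C1 + 4*a*log(-a) - 4*a


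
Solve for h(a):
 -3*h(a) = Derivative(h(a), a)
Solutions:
 h(a) = C1*exp(-3*a)


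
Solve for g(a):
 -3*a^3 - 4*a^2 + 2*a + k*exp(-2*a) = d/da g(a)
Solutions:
 g(a) = C1 - 3*a^4/4 - 4*a^3/3 + a^2 - k*exp(-2*a)/2


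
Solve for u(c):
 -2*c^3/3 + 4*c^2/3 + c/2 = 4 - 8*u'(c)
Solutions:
 u(c) = C1 + c^4/48 - c^3/18 - c^2/32 + c/2


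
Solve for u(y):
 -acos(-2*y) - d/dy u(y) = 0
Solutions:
 u(y) = C1 - y*acos(-2*y) - sqrt(1 - 4*y^2)/2


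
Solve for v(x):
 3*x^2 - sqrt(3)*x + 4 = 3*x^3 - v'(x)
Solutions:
 v(x) = C1 + 3*x^4/4 - x^3 + sqrt(3)*x^2/2 - 4*x


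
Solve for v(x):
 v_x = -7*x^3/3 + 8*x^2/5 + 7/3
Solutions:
 v(x) = C1 - 7*x^4/12 + 8*x^3/15 + 7*x/3


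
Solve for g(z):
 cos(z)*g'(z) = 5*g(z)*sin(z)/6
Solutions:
 g(z) = C1/cos(z)^(5/6)


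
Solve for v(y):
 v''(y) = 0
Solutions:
 v(y) = C1 + C2*y


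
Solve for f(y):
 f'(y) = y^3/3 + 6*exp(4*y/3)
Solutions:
 f(y) = C1 + y^4/12 + 9*exp(4*y/3)/2


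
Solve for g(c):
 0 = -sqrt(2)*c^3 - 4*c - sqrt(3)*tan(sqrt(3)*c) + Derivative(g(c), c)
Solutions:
 g(c) = C1 + sqrt(2)*c^4/4 + 2*c^2 - log(cos(sqrt(3)*c))


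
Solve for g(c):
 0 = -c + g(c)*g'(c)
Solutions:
 g(c) = -sqrt(C1 + c^2)
 g(c) = sqrt(C1 + c^2)


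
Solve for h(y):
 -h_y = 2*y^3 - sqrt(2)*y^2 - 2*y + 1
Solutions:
 h(y) = C1 - y^4/2 + sqrt(2)*y^3/3 + y^2 - y


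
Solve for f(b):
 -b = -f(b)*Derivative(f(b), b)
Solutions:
 f(b) = -sqrt(C1 + b^2)
 f(b) = sqrt(C1 + b^2)


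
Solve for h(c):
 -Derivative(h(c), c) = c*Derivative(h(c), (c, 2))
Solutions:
 h(c) = C1 + C2*log(c)


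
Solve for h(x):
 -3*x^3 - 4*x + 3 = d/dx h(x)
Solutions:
 h(x) = C1 - 3*x^4/4 - 2*x^2 + 3*x


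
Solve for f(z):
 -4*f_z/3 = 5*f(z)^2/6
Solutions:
 f(z) = 8/(C1 + 5*z)


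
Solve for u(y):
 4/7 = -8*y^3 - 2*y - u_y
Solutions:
 u(y) = C1 - 2*y^4 - y^2 - 4*y/7


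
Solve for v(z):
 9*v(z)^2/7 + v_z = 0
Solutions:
 v(z) = 7/(C1 + 9*z)


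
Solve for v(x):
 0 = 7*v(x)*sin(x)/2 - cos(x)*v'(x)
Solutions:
 v(x) = C1/cos(x)^(7/2)


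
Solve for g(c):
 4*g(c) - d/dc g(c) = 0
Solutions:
 g(c) = C1*exp(4*c)


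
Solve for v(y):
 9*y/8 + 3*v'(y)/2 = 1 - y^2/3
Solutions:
 v(y) = C1 - 2*y^3/27 - 3*y^2/8 + 2*y/3


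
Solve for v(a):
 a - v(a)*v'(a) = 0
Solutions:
 v(a) = -sqrt(C1 + a^2)
 v(a) = sqrt(C1 + a^2)


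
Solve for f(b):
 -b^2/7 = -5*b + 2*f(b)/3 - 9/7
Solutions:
 f(b) = -3*b^2/14 + 15*b/2 + 27/14


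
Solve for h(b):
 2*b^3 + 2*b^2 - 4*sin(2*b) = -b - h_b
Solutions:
 h(b) = C1 - b^4/2 - 2*b^3/3 - b^2/2 - 2*cos(2*b)


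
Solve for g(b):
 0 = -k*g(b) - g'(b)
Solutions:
 g(b) = C1*exp(-b*k)


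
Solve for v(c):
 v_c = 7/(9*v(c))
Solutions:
 v(c) = -sqrt(C1 + 14*c)/3
 v(c) = sqrt(C1 + 14*c)/3


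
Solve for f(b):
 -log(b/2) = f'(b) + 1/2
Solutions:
 f(b) = C1 - b*log(b) + b/2 + b*log(2)


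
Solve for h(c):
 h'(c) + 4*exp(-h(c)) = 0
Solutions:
 h(c) = log(C1 - 4*c)


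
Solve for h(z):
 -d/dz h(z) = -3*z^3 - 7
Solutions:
 h(z) = C1 + 3*z^4/4 + 7*z


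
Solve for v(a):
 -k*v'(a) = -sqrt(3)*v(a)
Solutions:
 v(a) = C1*exp(sqrt(3)*a/k)


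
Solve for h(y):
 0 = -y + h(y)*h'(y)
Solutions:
 h(y) = -sqrt(C1 + y^2)
 h(y) = sqrt(C1 + y^2)


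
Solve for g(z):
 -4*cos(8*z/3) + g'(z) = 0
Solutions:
 g(z) = C1 + 3*sin(8*z/3)/2


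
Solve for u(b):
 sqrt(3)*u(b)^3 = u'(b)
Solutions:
 u(b) = -sqrt(2)*sqrt(-1/(C1 + sqrt(3)*b))/2
 u(b) = sqrt(2)*sqrt(-1/(C1 + sqrt(3)*b))/2


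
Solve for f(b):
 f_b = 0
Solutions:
 f(b) = C1


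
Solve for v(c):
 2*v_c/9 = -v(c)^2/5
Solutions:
 v(c) = 10/(C1 + 9*c)


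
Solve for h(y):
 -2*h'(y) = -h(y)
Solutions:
 h(y) = C1*exp(y/2)


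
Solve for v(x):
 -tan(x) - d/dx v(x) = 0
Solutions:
 v(x) = C1 + log(cos(x))


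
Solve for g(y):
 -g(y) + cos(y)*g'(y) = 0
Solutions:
 g(y) = C1*sqrt(sin(y) + 1)/sqrt(sin(y) - 1)


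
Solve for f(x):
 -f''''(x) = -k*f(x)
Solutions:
 f(x) = C1*exp(-k^(1/4)*x) + C2*exp(k^(1/4)*x) + C3*exp(-I*k^(1/4)*x) + C4*exp(I*k^(1/4)*x)


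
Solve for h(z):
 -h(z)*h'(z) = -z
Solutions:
 h(z) = -sqrt(C1 + z^2)
 h(z) = sqrt(C1 + z^2)


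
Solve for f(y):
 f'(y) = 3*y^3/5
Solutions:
 f(y) = C1 + 3*y^4/20


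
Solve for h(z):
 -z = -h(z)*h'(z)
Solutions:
 h(z) = -sqrt(C1 + z^2)
 h(z) = sqrt(C1 + z^2)


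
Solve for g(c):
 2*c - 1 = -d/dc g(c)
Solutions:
 g(c) = C1 - c^2 + c


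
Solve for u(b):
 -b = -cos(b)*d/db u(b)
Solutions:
 u(b) = C1 + Integral(b/cos(b), b)


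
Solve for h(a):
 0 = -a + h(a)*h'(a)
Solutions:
 h(a) = -sqrt(C1 + a^2)
 h(a) = sqrt(C1 + a^2)


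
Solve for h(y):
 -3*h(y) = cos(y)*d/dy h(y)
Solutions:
 h(y) = C1*(sin(y) - 1)^(3/2)/(sin(y) + 1)^(3/2)


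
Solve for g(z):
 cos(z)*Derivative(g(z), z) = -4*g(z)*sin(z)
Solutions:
 g(z) = C1*cos(z)^4


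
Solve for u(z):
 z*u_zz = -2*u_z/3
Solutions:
 u(z) = C1 + C2*z^(1/3)


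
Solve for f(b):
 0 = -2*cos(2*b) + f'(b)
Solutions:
 f(b) = C1 + sin(2*b)


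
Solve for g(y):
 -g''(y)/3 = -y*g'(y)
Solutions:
 g(y) = C1 + C2*erfi(sqrt(6)*y/2)


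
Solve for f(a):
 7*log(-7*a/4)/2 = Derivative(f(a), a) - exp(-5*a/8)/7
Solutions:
 f(a) = C1 + 7*a*log(-a)/2 + a*(-7*log(2) - 7/2 + 7*log(7)/2) - 8*exp(-5*a/8)/35


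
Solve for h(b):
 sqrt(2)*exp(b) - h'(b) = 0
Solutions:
 h(b) = C1 + sqrt(2)*exp(b)


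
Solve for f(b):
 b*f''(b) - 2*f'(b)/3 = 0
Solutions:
 f(b) = C1 + C2*b^(5/3)


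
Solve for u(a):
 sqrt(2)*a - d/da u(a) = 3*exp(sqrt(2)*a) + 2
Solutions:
 u(a) = C1 + sqrt(2)*a^2/2 - 2*a - 3*sqrt(2)*exp(sqrt(2)*a)/2


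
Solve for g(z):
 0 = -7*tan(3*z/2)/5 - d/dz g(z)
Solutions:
 g(z) = C1 + 14*log(cos(3*z/2))/15


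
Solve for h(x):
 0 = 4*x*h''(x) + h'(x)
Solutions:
 h(x) = C1 + C2*x^(3/4)


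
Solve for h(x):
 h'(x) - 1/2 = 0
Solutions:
 h(x) = C1 + x/2


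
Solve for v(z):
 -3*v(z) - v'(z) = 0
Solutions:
 v(z) = C1*exp(-3*z)


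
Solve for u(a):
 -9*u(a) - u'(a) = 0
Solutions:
 u(a) = C1*exp(-9*a)


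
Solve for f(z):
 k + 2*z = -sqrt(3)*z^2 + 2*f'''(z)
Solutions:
 f(z) = C1 + C2*z + C3*z^2 + k*z^3/12 + sqrt(3)*z^5/120 + z^4/24


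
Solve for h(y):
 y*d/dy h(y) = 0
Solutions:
 h(y) = C1


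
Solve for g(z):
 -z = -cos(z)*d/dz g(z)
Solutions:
 g(z) = C1 + Integral(z/cos(z), z)


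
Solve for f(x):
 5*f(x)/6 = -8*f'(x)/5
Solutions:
 f(x) = C1*exp(-25*x/48)


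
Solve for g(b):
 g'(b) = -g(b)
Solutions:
 g(b) = C1*exp(-b)


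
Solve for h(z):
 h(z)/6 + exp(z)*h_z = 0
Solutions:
 h(z) = C1*exp(exp(-z)/6)


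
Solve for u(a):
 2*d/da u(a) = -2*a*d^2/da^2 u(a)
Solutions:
 u(a) = C1 + C2*log(a)


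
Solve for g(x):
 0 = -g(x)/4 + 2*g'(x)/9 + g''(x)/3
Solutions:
 g(x) = C1*exp(x*(-2 + sqrt(31))/6) + C2*exp(-x*(2 + sqrt(31))/6)


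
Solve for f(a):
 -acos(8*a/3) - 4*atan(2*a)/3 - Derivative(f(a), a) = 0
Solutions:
 f(a) = C1 - a*acos(8*a/3) - 4*a*atan(2*a)/3 + sqrt(9 - 64*a^2)/8 + log(4*a^2 + 1)/3


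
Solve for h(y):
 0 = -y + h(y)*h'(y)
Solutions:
 h(y) = -sqrt(C1 + y^2)
 h(y) = sqrt(C1 + y^2)


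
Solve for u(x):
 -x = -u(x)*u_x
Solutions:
 u(x) = -sqrt(C1 + x^2)
 u(x) = sqrt(C1 + x^2)


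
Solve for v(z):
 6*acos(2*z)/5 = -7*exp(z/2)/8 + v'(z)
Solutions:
 v(z) = C1 + 6*z*acos(2*z)/5 - 3*sqrt(1 - 4*z^2)/5 + 7*exp(z/2)/4


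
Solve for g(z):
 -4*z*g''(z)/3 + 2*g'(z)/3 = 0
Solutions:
 g(z) = C1 + C2*z^(3/2)


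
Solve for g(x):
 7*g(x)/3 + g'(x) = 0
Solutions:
 g(x) = C1*exp(-7*x/3)


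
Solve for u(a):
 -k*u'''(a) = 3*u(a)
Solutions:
 u(a) = C1*exp(3^(1/3)*a*(-1/k)^(1/3)) + C2*exp(a*(-1/k)^(1/3)*(-3^(1/3) + 3^(5/6)*I)/2) + C3*exp(-a*(-1/k)^(1/3)*(3^(1/3) + 3^(5/6)*I)/2)


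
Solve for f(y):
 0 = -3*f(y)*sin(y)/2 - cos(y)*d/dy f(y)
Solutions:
 f(y) = C1*cos(y)^(3/2)


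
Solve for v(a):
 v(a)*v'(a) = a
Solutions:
 v(a) = -sqrt(C1 + a^2)
 v(a) = sqrt(C1 + a^2)


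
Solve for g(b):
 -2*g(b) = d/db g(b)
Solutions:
 g(b) = C1*exp(-2*b)


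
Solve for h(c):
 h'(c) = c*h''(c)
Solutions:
 h(c) = C1 + C2*c^2


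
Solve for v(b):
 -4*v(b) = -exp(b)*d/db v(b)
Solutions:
 v(b) = C1*exp(-4*exp(-b))


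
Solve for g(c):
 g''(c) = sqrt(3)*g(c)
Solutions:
 g(c) = C1*exp(-3^(1/4)*c) + C2*exp(3^(1/4)*c)


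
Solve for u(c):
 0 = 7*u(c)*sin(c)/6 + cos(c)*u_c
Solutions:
 u(c) = C1*cos(c)^(7/6)


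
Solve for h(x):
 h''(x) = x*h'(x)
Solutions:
 h(x) = C1 + C2*erfi(sqrt(2)*x/2)


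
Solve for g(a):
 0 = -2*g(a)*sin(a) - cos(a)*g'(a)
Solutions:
 g(a) = C1*cos(a)^2


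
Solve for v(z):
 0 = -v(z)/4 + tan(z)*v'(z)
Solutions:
 v(z) = C1*sin(z)^(1/4)


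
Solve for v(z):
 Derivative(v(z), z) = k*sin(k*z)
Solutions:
 v(z) = C1 - cos(k*z)


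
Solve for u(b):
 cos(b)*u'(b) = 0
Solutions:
 u(b) = C1


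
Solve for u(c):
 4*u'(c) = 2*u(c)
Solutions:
 u(c) = C1*exp(c/2)


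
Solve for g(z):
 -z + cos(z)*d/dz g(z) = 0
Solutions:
 g(z) = C1 + Integral(z/cos(z), z)


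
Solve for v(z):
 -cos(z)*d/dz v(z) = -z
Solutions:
 v(z) = C1 + Integral(z/cos(z), z)


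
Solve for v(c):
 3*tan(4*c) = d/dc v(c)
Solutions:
 v(c) = C1 - 3*log(cos(4*c))/4


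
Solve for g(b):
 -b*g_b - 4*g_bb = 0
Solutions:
 g(b) = C1 + C2*erf(sqrt(2)*b/4)


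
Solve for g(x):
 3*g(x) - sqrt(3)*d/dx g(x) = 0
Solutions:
 g(x) = C1*exp(sqrt(3)*x)


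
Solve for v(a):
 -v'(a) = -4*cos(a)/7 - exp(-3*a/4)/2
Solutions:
 v(a) = C1 + 4*sin(a)/7 - 2*exp(-3*a/4)/3


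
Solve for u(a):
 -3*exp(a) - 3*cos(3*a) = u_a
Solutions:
 u(a) = C1 - 3*exp(a) - sin(3*a)


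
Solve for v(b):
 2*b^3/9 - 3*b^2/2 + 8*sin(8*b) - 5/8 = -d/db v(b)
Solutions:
 v(b) = C1 - b^4/18 + b^3/2 + 5*b/8 + cos(8*b)


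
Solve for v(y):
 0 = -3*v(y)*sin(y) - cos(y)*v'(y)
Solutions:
 v(y) = C1*cos(y)^3


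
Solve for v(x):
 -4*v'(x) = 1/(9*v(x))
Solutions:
 v(x) = -sqrt(C1 - 2*x)/6
 v(x) = sqrt(C1 - 2*x)/6


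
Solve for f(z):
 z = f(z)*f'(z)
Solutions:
 f(z) = -sqrt(C1 + z^2)
 f(z) = sqrt(C1 + z^2)


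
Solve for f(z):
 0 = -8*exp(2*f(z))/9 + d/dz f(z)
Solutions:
 f(z) = log(-sqrt(-1/(C1 + 8*z))) - log(2)/2 + log(3)
 f(z) = log(-1/(C1 + 8*z))/2 - log(2)/2 + log(3)


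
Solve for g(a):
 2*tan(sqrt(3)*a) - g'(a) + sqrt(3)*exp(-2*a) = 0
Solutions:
 g(a) = C1 + sqrt(3)*log(tan(sqrt(3)*a)^2 + 1)/3 - sqrt(3)*exp(-2*a)/2


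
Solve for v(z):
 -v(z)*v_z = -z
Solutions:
 v(z) = -sqrt(C1 + z^2)
 v(z) = sqrt(C1 + z^2)


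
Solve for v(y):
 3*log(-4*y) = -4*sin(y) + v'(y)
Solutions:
 v(y) = C1 + 3*y*log(-y) - 3*y + 6*y*log(2) - 4*cos(y)


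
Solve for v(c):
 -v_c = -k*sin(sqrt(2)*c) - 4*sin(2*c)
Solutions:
 v(c) = C1 - sqrt(2)*k*cos(sqrt(2)*c)/2 - 2*cos(2*c)


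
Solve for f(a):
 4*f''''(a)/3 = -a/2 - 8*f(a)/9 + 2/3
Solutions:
 f(a) = -9*a/16 + (C1*sin(6^(3/4)*a/6) + C2*cos(6^(3/4)*a/6))*exp(-6^(3/4)*a/6) + (C3*sin(6^(3/4)*a/6) + C4*cos(6^(3/4)*a/6))*exp(6^(3/4)*a/6) + 3/4


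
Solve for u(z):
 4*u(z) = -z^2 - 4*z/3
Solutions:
 u(z) = z*(-3*z - 4)/12


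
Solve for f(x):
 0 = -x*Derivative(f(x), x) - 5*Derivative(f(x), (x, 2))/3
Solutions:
 f(x) = C1 + C2*erf(sqrt(30)*x/10)


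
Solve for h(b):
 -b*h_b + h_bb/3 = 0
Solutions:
 h(b) = C1 + C2*erfi(sqrt(6)*b/2)


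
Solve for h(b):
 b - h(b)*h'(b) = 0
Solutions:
 h(b) = -sqrt(C1 + b^2)
 h(b) = sqrt(C1 + b^2)


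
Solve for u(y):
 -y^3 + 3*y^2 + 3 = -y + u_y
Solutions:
 u(y) = C1 - y^4/4 + y^3 + y^2/2 + 3*y


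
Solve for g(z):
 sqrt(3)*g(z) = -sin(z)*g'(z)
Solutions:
 g(z) = C1*(cos(z) + 1)^(sqrt(3)/2)/(cos(z) - 1)^(sqrt(3)/2)


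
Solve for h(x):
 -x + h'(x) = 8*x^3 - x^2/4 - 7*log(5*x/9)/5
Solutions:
 h(x) = C1 + 2*x^4 - x^3/12 + x^2/2 - 7*x*log(x)/5 - 7*x*log(5)/5 + 7*x/5 + 14*x*log(3)/5


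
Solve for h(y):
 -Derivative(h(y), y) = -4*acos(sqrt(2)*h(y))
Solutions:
 Integral(1/acos(sqrt(2)*_y), (_y, h(y))) = C1 + 4*y


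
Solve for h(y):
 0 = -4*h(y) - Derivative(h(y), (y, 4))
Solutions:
 h(y) = (C1*sin(y) + C2*cos(y))*exp(-y) + (C3*sin(y) + C4*cos(y))*exp(y)


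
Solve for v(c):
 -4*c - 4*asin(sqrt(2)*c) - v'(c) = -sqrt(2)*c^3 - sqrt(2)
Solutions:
 v(c) = C1 + sqrt(2)*c^4/4 - 2*c^2 - 4*c*asin(sqrt(2)*c) + sqrt(2)*c - 2*sqrt(2)*sqrt(1 - 2*c^2)


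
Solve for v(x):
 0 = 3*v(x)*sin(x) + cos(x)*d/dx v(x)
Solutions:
 v(x) = C1*cos(x)^3


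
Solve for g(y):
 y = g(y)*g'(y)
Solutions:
 g(y) = -sqrt(C1 + y^2)
 g(y) = sqrt(C1 + y^2)


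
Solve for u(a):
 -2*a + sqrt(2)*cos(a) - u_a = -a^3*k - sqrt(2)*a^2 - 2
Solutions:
 u(a) = C1 + a^4*k/4 + sqrt(2)*a^3/3 - a^2 + 2*a + sqrt(2)*sin(a)


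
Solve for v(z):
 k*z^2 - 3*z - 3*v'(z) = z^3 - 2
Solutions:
 v(z) = C1 + k*z^3/9 - z^4/12 - z^2/2 + 2*z/3


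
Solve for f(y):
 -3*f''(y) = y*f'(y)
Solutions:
 f(y) = C1 + C2*erf(sqrt(6)*y/6)


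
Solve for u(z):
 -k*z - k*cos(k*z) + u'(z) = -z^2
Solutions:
 u(z) = C1 + k*z^2/2 - z^3/3 + sin(k*z)


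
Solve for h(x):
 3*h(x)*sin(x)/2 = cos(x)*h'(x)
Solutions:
 h(x) = C1/cos(x)^(3/2)


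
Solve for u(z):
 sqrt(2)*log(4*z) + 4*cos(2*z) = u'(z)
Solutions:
 u(z) = C1 + sqrt(2)*z*(log(z) - 1) + 2*sqrt(2)*z*log(2) + 2*sin(2*z)


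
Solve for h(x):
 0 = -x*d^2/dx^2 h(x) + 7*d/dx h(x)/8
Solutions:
 h(x) = C1 + C2*x^(15/8)


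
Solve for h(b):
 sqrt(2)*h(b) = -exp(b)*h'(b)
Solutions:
 h(b) = C1*exp(sqrt(2)*exp(-b))


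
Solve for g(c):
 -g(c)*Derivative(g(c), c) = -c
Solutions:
 g(c) = -sqrt(C1 + c^2)
 g(c) = sqrt(C1 + c^2)


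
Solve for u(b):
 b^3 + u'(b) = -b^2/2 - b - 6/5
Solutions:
 u(b) = C1 - b^4/4 - b^3/6 - b^2/2 - 6*b/5


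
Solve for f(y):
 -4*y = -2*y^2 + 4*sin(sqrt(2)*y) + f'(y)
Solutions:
 f(y) = C1 + 2*y^3/3 - 2*y^2 + 2*sqrt(2)*cos(sqrt(2)*y)


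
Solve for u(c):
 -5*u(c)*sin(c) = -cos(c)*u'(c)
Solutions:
 u(c) = C1/cos(c)^5


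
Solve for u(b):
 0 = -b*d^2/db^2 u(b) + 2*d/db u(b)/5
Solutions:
 u(b) = C1 + C2*b^(7/5)


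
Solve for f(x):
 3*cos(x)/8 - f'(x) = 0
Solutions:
 f(x) = C1 + 3*sin(x)/8


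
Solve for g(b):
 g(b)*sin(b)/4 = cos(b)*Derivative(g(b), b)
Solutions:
 g(b) = C1/cos(b)^(1/4)


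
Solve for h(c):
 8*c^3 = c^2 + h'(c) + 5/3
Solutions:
 h(c) = C1 + 2*c^4 - c^3/3 - 5*c/3


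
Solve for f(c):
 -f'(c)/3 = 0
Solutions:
 f(c) = C1


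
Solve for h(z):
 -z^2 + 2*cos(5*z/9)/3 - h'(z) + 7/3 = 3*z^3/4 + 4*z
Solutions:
 h(z) = C1 - 3*z^4/16 - z^3/3 - 2*z^2 + 7*z/3 + 6*sin(5*z/9)/5


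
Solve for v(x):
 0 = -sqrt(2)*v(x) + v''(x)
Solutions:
 v(x) = C1*exp(-2^(1/4)*x) + C2*exp(2^(1/4)*x)


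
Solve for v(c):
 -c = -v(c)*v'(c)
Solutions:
 v(c) = -sqrt(C1 + c^2)
 v(c) = sqrt(C1 + c^2)


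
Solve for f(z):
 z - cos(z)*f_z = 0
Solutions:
 f(z) = C1 + Integral(z/cos(z), z)


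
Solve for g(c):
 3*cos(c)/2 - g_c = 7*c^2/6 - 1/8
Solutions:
 g(c) = C1 - 7*c^3/18 + c/8 + 3*sin(c)/2


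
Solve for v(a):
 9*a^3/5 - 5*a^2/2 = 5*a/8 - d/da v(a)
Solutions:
 v(a) = C1 - 9*a^4/20 + 5*a^3/6 + 5*a^2/16


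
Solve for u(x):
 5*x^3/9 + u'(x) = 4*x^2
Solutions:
 u(x) = C1 - 5*x^4/36 + 4*x^3/3


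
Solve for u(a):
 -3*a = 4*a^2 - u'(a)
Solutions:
 u(a) = C1 + 4*a^3/3 + 3*a^2/2


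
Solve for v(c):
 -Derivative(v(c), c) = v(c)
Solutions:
 v(c) = C1*exp(-c)


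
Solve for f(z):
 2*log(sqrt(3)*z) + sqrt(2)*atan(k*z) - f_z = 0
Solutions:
 f(z) = C1 + 2*z*log(z) - 2*z + z*log(3) + sqrt(2)*Piecewise((z*atan(k*z) - log(k^2*z^2 + 1)/(2*k), Ne(k, 0)), (0, True))


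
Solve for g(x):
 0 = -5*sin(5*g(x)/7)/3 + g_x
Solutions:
 -5*x/3 + 7*log(cos(5*g(x)/7) - 1)/10 - 7*log(cos(5*g(x)/7) + 1)/10 = C1


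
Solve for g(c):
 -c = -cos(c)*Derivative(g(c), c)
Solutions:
 g(c) = C1 + Integral(c/cos(c), c)


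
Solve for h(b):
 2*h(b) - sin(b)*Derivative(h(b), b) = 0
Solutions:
 h(b) = C1*(cos(b) - 1)/(cos(b) + 1)


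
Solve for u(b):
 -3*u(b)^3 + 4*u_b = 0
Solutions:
 u(b) = -sqrt(2)*sqrt(-1/(C1 + 3*b))
 u(b) = sqrt(2)*sqrt(-1/(C1 + 3*b))


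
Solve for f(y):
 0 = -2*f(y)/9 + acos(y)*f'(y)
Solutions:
 f(y) = C1*exp(2*Integral(1/acos(y), y)/9)


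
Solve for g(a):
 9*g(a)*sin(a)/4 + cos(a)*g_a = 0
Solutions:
 g(a) = C1*cos(a)^(9/4)


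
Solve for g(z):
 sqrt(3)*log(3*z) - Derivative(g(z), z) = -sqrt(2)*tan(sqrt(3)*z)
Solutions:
 g(z) = C1 + sqrt(3)*z*(log(z) - 1) + sqrt(3)*z*log(3) - sqrt(6)*log(cos(sqrt(3)*z))/3


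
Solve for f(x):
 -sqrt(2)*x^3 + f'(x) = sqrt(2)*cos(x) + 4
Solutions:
 f(x) = C1 + sqrt(2)*x^4/4 + 4*x + sqrt(2)*sin(x)


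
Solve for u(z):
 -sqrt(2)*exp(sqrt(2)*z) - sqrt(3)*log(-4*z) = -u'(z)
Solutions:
 u(z) = C1 + sqrt(3)*z*log(-z) + sqrt(3)*z*(-1 + 2*log(2)) + exp(sqrt(2)*z)


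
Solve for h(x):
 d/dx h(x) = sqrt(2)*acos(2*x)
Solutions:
 h(x) = C1 + sqrt(2)*(x*acos(2*x) - sqrt(1 - 4*x^2)/2)


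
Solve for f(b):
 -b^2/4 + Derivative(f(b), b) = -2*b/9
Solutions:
 f(b) = C1 + b^3/12 - b^2/9


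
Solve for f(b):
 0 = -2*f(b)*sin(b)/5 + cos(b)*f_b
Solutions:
 f(b) = C1/cos(b)^(2/5)


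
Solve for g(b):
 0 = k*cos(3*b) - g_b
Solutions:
 g(b) = C1 + k*sin(3*b)/3


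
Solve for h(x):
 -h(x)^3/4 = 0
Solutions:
 h(x) = 0


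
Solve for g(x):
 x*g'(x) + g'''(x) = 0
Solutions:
 g(x) = C1 + Integral(C2*airyai(-x) + C3*airybi(-x), x)


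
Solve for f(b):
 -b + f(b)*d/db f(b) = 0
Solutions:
 f(b) = -sqrt(C1 + b^2)
 f(b) = sqrt(C1 + b^2)


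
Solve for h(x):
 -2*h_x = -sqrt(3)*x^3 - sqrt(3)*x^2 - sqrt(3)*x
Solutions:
 h(x) = C1 + sqrt(3)*x^4/8 + sqrt(3)*x^3/6 + sqrt(3)*x^2/4


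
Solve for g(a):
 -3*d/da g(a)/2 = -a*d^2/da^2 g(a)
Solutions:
 g(a) = C1 + C2*a^(5/2)


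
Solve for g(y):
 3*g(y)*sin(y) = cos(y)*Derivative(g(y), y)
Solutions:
 g(y) = C1/cos(y)^3


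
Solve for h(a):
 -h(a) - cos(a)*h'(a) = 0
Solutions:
 h(a) = C1*sqrt(sin(a) - 1)/sqrt(sin(a) + 1)


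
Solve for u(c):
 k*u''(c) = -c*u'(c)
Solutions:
 u(c) = C1 + C2*sqrt(k)*erf(sqrt(2)*c*sqrt(1/k)/2)


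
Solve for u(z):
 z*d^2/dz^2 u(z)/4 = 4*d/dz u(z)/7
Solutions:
 u(z) = C1 + C2*z^(23/7)


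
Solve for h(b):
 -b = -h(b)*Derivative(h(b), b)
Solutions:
 h(b) = -sqrt(C1 + b^2)
 h(b) = sqrt(C1 + b^2)


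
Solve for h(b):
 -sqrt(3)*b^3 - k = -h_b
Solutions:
 h(b) = C1 + sqrt(3)*b^4/4 + b*k


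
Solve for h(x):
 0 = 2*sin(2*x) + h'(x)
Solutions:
 h(x) = C1 + cos(2*x)


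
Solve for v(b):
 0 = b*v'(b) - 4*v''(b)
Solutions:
 v(b) = C1 + C2*erfi(sqrt(2)*b/4)


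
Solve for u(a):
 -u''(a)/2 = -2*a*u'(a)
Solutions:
 u(a) = C1 + C2*erfi(sqrt(2)*a)


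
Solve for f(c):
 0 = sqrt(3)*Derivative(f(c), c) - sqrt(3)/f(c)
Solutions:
 f(c) = -sqrt(C1 + 2*c)
 f(c) = sqrt(C1 + 2*c)


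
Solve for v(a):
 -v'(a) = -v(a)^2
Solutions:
 v(a) = -1/(C1 + a)


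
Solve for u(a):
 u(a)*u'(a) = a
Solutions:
 u(a) = -sqrt(C1 + a^2)
 u(a) = sqrt(C1 + a^2)


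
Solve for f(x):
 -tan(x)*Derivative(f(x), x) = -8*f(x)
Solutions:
 f(x) = C1*sin(x)^8


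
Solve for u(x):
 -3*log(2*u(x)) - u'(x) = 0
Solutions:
 Integral(1/(log(_y) + log(2)), (_y, u(x)))/3 = C1 - x


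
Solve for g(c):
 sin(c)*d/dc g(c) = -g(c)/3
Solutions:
 g(c) = C1*(cos(c) + 1)^(1/6)/(cos(c) - 1)^(1/6)


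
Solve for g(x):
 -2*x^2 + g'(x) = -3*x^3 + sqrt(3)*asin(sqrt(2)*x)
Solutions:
 g(x) = C1 - 3*x^4/4 + 2*x^3/3 + sqrt(3)*(x*asin(sqrt(2)*x) + sqrt(2)*sqrt(1 - 2*x^2)/2)


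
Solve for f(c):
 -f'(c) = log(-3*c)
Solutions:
 f(c) = C1 - c*log(-c) + c*(1 - log(3))


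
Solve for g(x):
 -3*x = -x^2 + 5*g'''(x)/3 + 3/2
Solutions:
 g(x) = C1 + C2*x + C3*x^2 + x^5/100 - 3*x^4/40 - 3*x^3/20


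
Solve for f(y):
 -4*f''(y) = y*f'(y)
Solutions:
 f(y) = C1 + C2*erf(sqrt(2)*y/4)


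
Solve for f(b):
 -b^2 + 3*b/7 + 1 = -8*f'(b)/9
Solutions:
 f(b) = C1 + 3*b^3/8 - 27*b^2/112 - 9*b/8


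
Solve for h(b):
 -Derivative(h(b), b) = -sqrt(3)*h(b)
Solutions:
 h(b) = C1*exp(sqrt(3)*b)


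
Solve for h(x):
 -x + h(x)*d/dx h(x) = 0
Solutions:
 h(x) = -sqrt(C1 + x^2)
 h(x) = sqrt(C1 + x^2)


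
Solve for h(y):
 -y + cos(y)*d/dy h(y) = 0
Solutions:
 h(y) = C1 + Integral(y/cos(y), y)


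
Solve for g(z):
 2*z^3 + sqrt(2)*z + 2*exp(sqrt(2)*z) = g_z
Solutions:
 g(z) = C1 + z^4/2 + sqrt(2)*z^2/2 + sqrt(2)*exp(sqrt(2)*z)


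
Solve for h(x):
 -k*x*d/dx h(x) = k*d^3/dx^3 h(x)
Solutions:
 h(x) = C1 + Integral(C2*airyai(-x) + C3*airybi(-x), x)


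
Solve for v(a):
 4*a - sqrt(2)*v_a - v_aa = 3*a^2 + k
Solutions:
 v(a) = C1 + C2*exp(-sqrt(2)*a) - sqrt(2)*a^3/2 + sqrt(2)*a^2 + 3*a^2/2 - sqrt(2)*a*k/2 - 3*sqrt(2)*a/2 - 2*a


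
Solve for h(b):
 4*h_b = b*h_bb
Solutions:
 h(b) = C1 + C2*b^5


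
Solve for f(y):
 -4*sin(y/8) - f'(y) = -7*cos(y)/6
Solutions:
 f(y) = C1 + 7*sin(y)/6 + 32*cos(y/8)


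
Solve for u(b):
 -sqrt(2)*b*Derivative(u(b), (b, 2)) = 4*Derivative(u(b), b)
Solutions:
 u(b) = C1 + C2*b^(1 - 2*sqrt(2))


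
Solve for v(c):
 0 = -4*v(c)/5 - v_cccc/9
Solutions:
 v(c) = (C1*sin(sqrt(3)*5^(3/4)*c/5) + C2*cos(sqrt(3)*5^(3/4)*c/5))*exp(-sqrt(3)*5^(3/4)*c/5) + (C3*sin(sqrt(3)*5^(3/4)*c/5) + C4*cos(sqrt(3)*5^(3/4)*c/5))*exp(sqrt(3)*5^(3/4)*c/5)


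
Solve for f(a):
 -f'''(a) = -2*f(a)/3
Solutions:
 f(a) = C3*exp(2^(1/3)*3^(2/3)*a/3) + (C1*sin(2^(1/3)*3^(1/6)*a/2) + C2*cos(2^(1/3)*3^(1/6)*a/2))*exp(-2^(1/3)*3^(2/3)*a/6)


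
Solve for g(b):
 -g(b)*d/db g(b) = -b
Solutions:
 g(b) = -sqrt(C1 + b^2)
 g(b) = sqrt(C1 + b^2)


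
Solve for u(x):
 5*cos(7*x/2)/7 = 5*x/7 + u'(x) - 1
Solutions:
 u(x) = C1 - 5*x^2/14 + x + 10*sin(7*x/2)/49


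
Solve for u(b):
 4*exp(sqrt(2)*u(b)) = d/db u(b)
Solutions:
 u(b) = sqrt(2)*(2*log(-1/(C1 + 4*b)) - log(2))/4


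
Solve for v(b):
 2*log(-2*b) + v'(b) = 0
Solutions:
 v(b) = C1 - 2*b*log(-b) + 2*b*(1 - log(2))


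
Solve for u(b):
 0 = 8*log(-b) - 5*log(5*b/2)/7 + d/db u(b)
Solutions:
 u(b) = C1 - 51*b*log(b)/7 + b*(-5*log(2)/7 + 5*log(5)/7 + 51/7 - 8*I*pi)


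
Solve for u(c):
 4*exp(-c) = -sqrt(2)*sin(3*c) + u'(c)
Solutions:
 u(c) = C1 - sqrt(2)*cos(3*c)/3 - 4*exp(-c)


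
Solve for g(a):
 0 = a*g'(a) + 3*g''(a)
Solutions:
 g(a) = C1 + C2*erf(sqrt(6)*a/6)


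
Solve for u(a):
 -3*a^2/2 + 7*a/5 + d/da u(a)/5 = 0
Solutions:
 u(a) = C1 + 5*a^3/2 - 7*a^2/2
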